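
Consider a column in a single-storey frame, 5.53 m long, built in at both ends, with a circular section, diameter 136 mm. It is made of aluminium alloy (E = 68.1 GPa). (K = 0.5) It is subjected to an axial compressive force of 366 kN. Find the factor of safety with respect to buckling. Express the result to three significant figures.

n ≈ 4.03

I = πd⁴/64 = π×136⁴/64 = 1.679×10^7 mm⁴
I = 1.679×10^7 mm⁴ = 1.679×10^-5 m⁴
Effective length L_e = K·L = 0.5 × 5.53 = 2.765 m
P_cr = π²EI / L_e² = π² × 68.1×10⁹ × 1.679×10^-5 / 2.765² = 1.476×10^6 N
Factor of safety n = P_cr / P = 1476.3 / 366 = 4.03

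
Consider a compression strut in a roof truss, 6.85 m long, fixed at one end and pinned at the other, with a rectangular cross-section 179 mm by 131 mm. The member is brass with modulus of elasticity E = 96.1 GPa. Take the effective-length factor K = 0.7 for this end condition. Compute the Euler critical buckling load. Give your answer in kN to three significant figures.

P_cr ≈ 1380 kN

Buckling occurs about the weak axis: I_min = h·b³/12 with b = 131 mm (the shorter side).
I_min = 179×131³/12 = 3.353×10^7 mm⁴
I = 3.353×10^7 mm⁴ = 3.353×10^-5 m⁴
Effective length L_e = K·L = 0.7 × 6.85 = 4.795 m
P_cr = π²EI / L_e² = π² × 96.1×10⁹ × 3.353×10^-5 / 4.795² = 1.383×10^6 N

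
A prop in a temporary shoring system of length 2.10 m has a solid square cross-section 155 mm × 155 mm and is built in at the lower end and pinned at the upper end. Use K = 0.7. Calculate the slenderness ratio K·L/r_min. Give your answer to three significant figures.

For a square r = a/√12 = 155/√12 = 44.74 mm
L_e = K·L = 0.7 × 2.10 m = 1.470 m = 1470.0 mm
λ = L_e / r_min = 1470.0 / 44.74 = 32.9

λ ≈ 32.9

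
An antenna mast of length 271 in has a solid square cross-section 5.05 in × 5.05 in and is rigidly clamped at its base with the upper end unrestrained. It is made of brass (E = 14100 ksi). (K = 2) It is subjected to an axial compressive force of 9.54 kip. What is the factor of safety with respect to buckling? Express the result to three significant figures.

I = a⁴/12 = 5.05⁴/12 = 54.20 in⁴
Effective length L_e = K·L = 2 × 271 = 542.0 in
P_cr = π²EI / L_e² = π² × 14100×10³ × 54.20 / 542.0² = 2.567×10^4 lb
Factor of safety n = P_cr / P = 25.675 / 9.54 = 2.69

n ≈ 2.69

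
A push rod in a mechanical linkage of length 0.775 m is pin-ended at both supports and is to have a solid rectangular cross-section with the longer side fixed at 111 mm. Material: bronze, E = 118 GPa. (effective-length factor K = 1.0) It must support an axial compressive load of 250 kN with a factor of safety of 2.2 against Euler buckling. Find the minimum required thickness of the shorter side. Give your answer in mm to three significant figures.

Required P_cr = n·P = 2.2 × 250 = 550.0 kN
L_e = K·L = 1 × 0.775 = 0.7750 m
Required I = P_cr·L_e²/(π²E) = 5.500×10^5 × 0.7750² / (π² × 1.18×10^11) = 2.837×10^-7 m⁴
I_req = 2.837×10^5 mm⁴
Rectangle, weak axis: I_min = h·b³/12 with h = 111 mm fixed  ⇒  b = (12I/h)^(1/3) = 31.3 mm

b ≈ 31.3 mm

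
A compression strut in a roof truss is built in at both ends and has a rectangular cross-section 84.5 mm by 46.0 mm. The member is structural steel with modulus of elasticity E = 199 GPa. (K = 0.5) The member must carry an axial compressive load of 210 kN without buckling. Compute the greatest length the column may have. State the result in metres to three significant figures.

L_max ≈ 5.06 m

Buckling occurs about the weak axis: I_min = h·b³/12 with b = 46.0 mm (the shorter side).
I_min = 84.5×46.0³/12 = 6.854×10^5 mm⁴
I = 6.854×10^-7 m⁴
At the buckling limit P_cr = P = 2.100×10^5 N
From P_cr = π²EI/(K·L)²:  L = (1/K)·√(π²EI/P_cr) = (1/0.5)·√(π²×1.99×10^11×6.854×10^-7/2.100×10^5)
L = 5.06 m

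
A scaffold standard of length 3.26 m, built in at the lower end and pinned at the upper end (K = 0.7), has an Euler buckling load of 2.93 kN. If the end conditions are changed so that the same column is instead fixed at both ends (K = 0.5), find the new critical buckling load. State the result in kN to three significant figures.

P_cr ∝ 1/K², so P_cr,new = P_cr,old × (K_old/K_new)² = 2.93 × (0.7/0.5)²
= 2.93 × 1.960 = 5.74 kN

P_cr ≈ 5.74 kN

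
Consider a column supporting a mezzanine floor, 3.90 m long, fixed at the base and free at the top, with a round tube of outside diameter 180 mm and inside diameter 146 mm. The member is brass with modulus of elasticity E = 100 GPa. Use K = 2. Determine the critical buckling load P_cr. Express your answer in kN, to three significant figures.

d_o = 180 mm, d_i = 146 mm
I = π(d_o⁴ − d_i⁴)/64 = π(180⁴ − 146.0⁴)/64 = 2.923×10^7 mm⁴
I = 2.923×10^7 mm⁴ = 2.923×10^-5 m⁴
Effective length L_e = K·L = 2 × 3.90 = 7.800 m
P_cr = π²EI / L_e² = π² × 100×10⁹ × 2.923×10^-5 / 7.800² = 4.741×10^5 N

P_cr ≈ 474 kN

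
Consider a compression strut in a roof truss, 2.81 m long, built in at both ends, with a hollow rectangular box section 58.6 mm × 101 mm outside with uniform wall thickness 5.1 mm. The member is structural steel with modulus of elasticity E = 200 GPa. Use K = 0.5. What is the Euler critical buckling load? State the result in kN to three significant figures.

Inner dimensions: h_i = 101 − 2×5.1 = 90.80 mm, b_i = 58.6 − 2×5.1 = 48.40 mm
Weak-axis I_min = (h_o·b_o³ − h_i·b_i³)/12 with b_o = 58.6, b_i = 48.40 mm (shorter outer/inner sides).
I_min = (101×58.6³ − 90.80×48.40³)/12 = 8.358×10^5 mm⁴
I = 8.358×10^5 mm⁴ = 8.358×10^-7 m⁴
Effective length L_e = K·L = 0.5 × 2.81 = 1.405 m
P_cr = π²EI / L_e² = π² × 200×10⁹ × 8.358×10^-7 / 1.405² = 8.357×10^5 N

P_cr ≈ 836 kN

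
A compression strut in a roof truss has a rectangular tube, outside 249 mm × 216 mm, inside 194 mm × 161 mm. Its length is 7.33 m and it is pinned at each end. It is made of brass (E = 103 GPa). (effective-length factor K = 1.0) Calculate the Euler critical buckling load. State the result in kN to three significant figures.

P_cr ≈ 2680 kN

Weak-axis I_min = (h_o·b_o³ − h_i·b_i³)/12 with b_o = 216, b_i = 161.0 mm (shorter outer/inner sides).
I_min = (249×216³ − 194.0×161.0³)/12 = 1.416×10^8 mm⁴
I = 1.416×10^8 mm⁴ = 1.416×10^-4 m⁴
Effective length L_e = K·L = 1 × 7.33 = 7.330 m
P_cr = π²EI / L_e² = π² × 103×10⁹ × 1.416×10^-4 / 7.330² = 2.680×10^6 N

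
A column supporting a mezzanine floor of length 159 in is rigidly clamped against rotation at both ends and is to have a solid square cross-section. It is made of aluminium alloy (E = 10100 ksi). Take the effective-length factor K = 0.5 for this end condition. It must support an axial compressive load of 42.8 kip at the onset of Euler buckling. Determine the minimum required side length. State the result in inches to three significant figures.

L_e = K·L = 0.5 × 159 = 79.50 in
Required I = P_cr·L_e²/(π²E) = 4.280×10^4 × 79.50² / (π² × 1.01×10^7) = 2.714 in⁴
Solid square: I = a⁴/12  ⇒  a = (12I)^(1/4) = (12×2.714)^(1/4) = 2.39 in

a ≈ 2.39 in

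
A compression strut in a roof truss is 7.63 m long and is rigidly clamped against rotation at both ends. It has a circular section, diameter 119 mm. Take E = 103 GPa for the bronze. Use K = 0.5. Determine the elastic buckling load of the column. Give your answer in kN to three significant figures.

P_cr ≈ 688 kN

I = πd⁴/64 = π×119⁴/64 = 9.844×10^6 mm⁴
I = 9.844×10^6 mm⁴ = 9.844×10^-6 m⁴
Effective length L_e = K·L = 0.5 × 7.63 = 3.815 m
P_cr = π²EI / L_e² = π² × 103×10⁹ × 9.844×10^-6 / 3.815² = 6.876×10^5 N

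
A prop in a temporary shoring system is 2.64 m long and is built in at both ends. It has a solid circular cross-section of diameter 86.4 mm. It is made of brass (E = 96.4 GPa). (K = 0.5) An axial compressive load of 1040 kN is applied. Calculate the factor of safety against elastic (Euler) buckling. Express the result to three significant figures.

n ≈ 1.44

I = πd⁴/64 = π×86.4⁴/64 = 2.735×10^6 mm⁴
I = 2.735×10^6 mm⁴ = 2.735×10^-6 m⁴
Effective length L_e = K·L = 0.5 × 2.64 = 1.320 m
P_cr = π²EI / L_e² = π² × 96.4×10⁹ × 2.735×10^-6 / 1.320² = 1.494×10^6 N
Factor of safety n = P_cr / P = 1493.7 / 1040 = 1.44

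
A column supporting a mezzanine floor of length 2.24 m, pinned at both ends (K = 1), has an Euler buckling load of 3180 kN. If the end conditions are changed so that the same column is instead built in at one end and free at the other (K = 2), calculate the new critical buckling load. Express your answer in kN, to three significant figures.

P_cr ∝ 1/K², so P_cr,new = P_cr,old × (K_old/K_new)² = 3180 × (1/2)²
= 3180 × 0.2500 = 795 kN

P_cr ≈ 795 kN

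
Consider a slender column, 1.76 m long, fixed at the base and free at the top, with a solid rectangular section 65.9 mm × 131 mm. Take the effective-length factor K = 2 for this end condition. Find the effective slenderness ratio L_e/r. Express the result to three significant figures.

For a rectangle r_min = b/√12 = 65.9/√12 = 19.02 mm
L_e = K·L = 2 × 1.76 m = 3.520 m = 3520.0 mm
λ = L_e / r_min = 3520.0 / 19.02 = 185

λ ≈ 185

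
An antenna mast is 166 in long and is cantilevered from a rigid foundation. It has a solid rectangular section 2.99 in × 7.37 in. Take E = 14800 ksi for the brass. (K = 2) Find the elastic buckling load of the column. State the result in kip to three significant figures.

P_cr ≈ 21.8 kip

Buckling occurs about the weak axis: I_min = h·b³/12 with b = 2.99 in (the shorter side).
I_min = 7.37×2.99³/12 = 16.42 in⁴
Effective length L_e = K·L = 2 × 166 = 332.0 in
P_cr = π²EI / L_e² = π² × 14800×10³ × 16.42 / 332.0² = 2.176×10^4 lb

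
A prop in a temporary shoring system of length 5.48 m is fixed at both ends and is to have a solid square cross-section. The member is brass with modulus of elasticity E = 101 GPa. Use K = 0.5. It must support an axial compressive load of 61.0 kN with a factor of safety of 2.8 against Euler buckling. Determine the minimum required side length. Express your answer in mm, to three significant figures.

Required P_cr = n·P = 2.8 × 61.0 = 170.8 kN
L_e = K·L = 0.5 × 5.48 = 2.740 m
Required I = P_cr·L_e²/(π²E) = 1.708×10^5 × 2.740² / (π² × 1.01×10^11) = 1.286×10^-6 m⁴
I_req = 1.286×10^6 mm⁴
Solid square: I = a⁴/12  ⇒  a = (12I)^(1/4) = (12×1.286×10^6)^(1/4) = 62.7 mm

a ≈ 62.7 mm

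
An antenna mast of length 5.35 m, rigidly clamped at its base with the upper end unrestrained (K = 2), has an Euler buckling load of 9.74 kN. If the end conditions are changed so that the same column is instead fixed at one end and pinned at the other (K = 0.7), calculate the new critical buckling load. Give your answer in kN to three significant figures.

P_cr ≈ 79.5 kN

P_cr ∝ 1/K², so P_cr,new = P_cr,old × (K_old/K_new)² = 9.74 × (2/0.7)²
= 9.74 × 8.163 = 79.5 kN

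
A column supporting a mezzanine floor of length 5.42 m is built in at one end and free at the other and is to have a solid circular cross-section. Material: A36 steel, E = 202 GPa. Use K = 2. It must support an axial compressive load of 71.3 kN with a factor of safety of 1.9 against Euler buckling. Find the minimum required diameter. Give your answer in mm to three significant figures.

d ≈ 113 mm

Required P_cr = n·P = 1.9 × 71.3 = 135.5 kN
L_e = K·L = 2 × 5.42 = 10.84 m
Required I = P_cr·L_e²/(π²E) = 1.355×10^5 × 10.84² / (π² × 2.02×10^11) = 7.985×10^-6 m⁴
I_req = 7.985×10^6 mm⁴
Solid circle: I = πd⁴/64  ⇒  d = (64I/π)^(1/4) = (64×7.985×10^6/π)^(1/4) = 113 mm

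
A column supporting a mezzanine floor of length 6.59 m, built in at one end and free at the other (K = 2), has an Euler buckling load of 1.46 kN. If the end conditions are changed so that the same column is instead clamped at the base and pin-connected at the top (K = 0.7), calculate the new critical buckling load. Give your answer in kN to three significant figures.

P_cr ≈ 11.9 kN

P_cr ∝ 1/K², so P_cr,new = P_cr,old × (K_old/K_new)² = 1.46 × (2/0.7)²
= 1.46 × 8.163 = 11.9 kN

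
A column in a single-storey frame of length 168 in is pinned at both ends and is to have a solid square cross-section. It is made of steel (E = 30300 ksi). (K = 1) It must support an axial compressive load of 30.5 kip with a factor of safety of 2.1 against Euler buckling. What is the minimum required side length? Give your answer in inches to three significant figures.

a ≈ 2.92 in

Required P_cr = n·P = 2.1 × 30.5 = 64.05 kip
L_e = K·L = 1 × 168 = 168.0 in
Required I = P_cr·L_e²/(π²E) = 6.405×10^4 × 168.0² / (π² × 3.03×10^7) = 6.045 in⁴
Solid square: I = a⁴/12  ⇒  a = (12I)^(1/4) = (12×6.045)^(1/4) = 2.92 in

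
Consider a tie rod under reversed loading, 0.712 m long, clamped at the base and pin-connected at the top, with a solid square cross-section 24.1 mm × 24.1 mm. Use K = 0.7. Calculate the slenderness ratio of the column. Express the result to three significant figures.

λ ≈ 71.6

For a square r = a/√12 = 24.1/√12 = 6.957 mm
L_e = K·L = 0.7 × 0.712 m = 0.4984 m = 498.40 mm
λ = L_e / r_min = 498.40 / 6.957 = 71.6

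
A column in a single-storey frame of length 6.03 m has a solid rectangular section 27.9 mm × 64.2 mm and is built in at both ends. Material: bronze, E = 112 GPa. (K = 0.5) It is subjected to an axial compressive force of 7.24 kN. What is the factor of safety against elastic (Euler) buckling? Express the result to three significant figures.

n ≈ 1.95

Buckling occurs about the weak axis: I_min = h·b³/12 with b = 27.9 mm (the shorter side).
I_min = 64.2×27.9³/12 = 1.162×10^5 mm⁴
I = 1.162×10^5 mm⁴ = 1.162×10^-7 m⁴
Effective length L_e = K·L = 0.5 × 6.03 = 3.015 m
P_cr = π²EI / L_e² = π² × 112×10⁹ × 1.162×10^-7 / 3.015² = 1.413×10^4 N
Factor of safety n = P_cr / P = 14.129 / 7.24 = 1.95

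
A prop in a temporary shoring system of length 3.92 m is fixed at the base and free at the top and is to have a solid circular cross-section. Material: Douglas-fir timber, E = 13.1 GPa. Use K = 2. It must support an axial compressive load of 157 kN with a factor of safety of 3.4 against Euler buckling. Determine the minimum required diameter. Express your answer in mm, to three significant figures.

d ≈ 268 mm

Required P_cr = n·P = 3.4 × 157 = 533.8 kN
L_e = K·L = 2 × 3.92 = 7.840 m
Required I = P_cr·L_e²/(π²E) = 5.338×10^5 × 7.840² / (π² × 1.31×10^10) = 2.538×10^-4 m⁴
I_req = 2.538×10^8 mm⁴
Solid circle: I = πd⁴/64  ⇒  d = (64I/π)^(1/4) = (64×2.538×10^8/π)^(1/4) = 268 mm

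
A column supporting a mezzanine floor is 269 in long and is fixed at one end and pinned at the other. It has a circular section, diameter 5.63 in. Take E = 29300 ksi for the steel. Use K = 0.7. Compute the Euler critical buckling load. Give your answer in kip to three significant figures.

P_cr ≈ 402 kip

I = πd⁴/64 = π×5.63⁴/64 = 49.32 in⁴
Effective length L_e = K·L = 0.7 × 269 = 188.3 in
P_cr = π²EI / L_e² = π² × 29300×10³ × 49.32 / 188.3² = 4.022×10^5 lb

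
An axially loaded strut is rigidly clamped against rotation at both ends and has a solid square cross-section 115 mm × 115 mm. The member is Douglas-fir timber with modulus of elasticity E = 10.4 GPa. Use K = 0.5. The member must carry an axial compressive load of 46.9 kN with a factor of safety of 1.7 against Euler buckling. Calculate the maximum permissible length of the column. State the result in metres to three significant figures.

L_max ≈ 8.66 m

I = a⁴/12 = 115⁴/12 = 1.458×10^7 mm⁴
I = 1.458×10^-5 m⁴
Required critical load P_cr = n·P = 1.7 × 46.9 = 79.73 kN = 7.973×10^4 N
From P_cr = π²EI/(K·L)²:  L = (1/K)·√(π²EI/P_cr) = (1/0.5)·√(π²×1.04×10^10×1.458×10^-5/7.973×10^4)
L = 8.66 m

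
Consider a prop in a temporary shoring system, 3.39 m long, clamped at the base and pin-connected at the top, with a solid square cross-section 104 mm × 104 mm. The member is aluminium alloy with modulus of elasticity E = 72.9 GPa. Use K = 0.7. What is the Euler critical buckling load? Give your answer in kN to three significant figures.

I = a⁴/12 = 104⁴/12 = 9.749×10^6 mm⁴
I = 9.749×10^6 mm⁴ = 9.749×10^-6 m⁴
Effective length L_e = K·L = 0.7 × 3.39 = 2.373 m
P_cr = π²EI / L_e² = π² × 72.9×10⁹ × 9.749×10^-6 / 2.373² = 1.246×10^6 N

P_cr ≈ 1250 kN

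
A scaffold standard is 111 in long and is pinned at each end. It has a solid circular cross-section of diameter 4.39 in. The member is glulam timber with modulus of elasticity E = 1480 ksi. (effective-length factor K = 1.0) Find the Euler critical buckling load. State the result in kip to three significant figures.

I = πd⁴/64 = π×4.39⁴/64 = 18.23 in⁴
Effective length L_e = K·L = 1 × 111 = 111.0 in
P_cr = π²EI / L_e² = π² × 1480×10³ × 18.23 / 111.0² = 2.161×10^4 lb

P_cr ≈ 21.6 kip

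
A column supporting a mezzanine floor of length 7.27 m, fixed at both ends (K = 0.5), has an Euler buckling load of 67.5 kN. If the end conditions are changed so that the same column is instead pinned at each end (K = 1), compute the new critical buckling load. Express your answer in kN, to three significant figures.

P_cr ≈ 16.9 kN

P_cr ∝ 1/K², so P_cr,new = P_cr,old × (K_old/K_new)² = 67.5 × (0.5/1)²
= 67.5 × 0.2500 = 16.9 kN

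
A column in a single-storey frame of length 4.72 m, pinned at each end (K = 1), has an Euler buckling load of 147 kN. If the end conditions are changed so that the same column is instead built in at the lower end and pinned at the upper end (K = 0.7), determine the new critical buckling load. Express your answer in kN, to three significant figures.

P_cr ≈ 300 kN

P_cr ∝ 1/K², so P_cr,new = P_cr,old × (K_old/K_new)² = 147 × (1/0.7)²
= 147 × 2.041 = 300 kN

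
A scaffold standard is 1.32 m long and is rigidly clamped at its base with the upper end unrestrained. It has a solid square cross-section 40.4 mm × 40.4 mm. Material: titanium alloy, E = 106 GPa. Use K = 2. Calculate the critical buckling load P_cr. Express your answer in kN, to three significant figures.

I = a⁴/12 = 40.4⁴/12 = 2.220×10^5 mm⁴
I = 2.220×10^5 mm⁴ = 2.220×10^-7 m⁴
Effective length L_e = K·L = 2 × 1.32 = 2.640 m
P_cr = π²EI / L_e² = π² × 106×10⁹ × 2.220×10^-7 / 2.640² = 3.332×10^4 N

P_cr ≈ 33.3 kN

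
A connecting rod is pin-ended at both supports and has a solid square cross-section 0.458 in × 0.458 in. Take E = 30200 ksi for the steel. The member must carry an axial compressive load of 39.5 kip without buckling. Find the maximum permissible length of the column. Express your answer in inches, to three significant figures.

L_max ≈ 5.26 in

I = a⁴/12 = 0.458⁴/12 = 3.667×10^-3 in⁴
At the buckling limit P_cr = P = 3.950×10^4 lb
From P_cr = π²EI/(K·L)²:  L = (1/K)·√(π²EI/P_cr) = (1/1)·√(π²×3.02×10^7×3.667×10^-3/3.950×10^4)
L = 5.26 in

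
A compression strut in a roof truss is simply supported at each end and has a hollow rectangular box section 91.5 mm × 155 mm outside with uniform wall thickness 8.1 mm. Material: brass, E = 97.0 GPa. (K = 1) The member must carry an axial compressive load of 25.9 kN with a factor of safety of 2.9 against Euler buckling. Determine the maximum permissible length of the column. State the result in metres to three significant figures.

L_max ≈ 7.95 m

Inner dimensions: h_i = 155 − 2×8.1 = 138.8 mm, b_i = 91.5 − 2×8.1 = 75.30 mm
Weak-axis I_min = (h_o·b_o³ − h_i·b_i³)/12 with b_o = 91.5, b_i = 75.30 mm (shorter outer/inner sides).
I_min = (155×91.5³ − 138.8×75.30³)/12 = 4.956×10^6 mm⁴
I = 4.956×10^-6 m⁴
Required critical load P_cr = n·P = 2.9 × 25.9 = 75.11 kN = 7.511×10^4 N
From P_cr = π²EI/(K·L)²:  L = (1/K)·√(π²EI/P_cr) = (1/1)·√(π²×9.70×10^10×4.956×10^-6/7.511×10^4)
L = 7.95 m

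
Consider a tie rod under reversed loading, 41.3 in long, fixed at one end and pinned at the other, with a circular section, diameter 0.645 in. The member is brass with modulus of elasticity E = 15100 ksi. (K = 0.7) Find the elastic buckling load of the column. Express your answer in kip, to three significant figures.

P_cr ≈ 1.51 kip

I = πd⁴/64 = π×0.645⁴/64 = 8.496×10^-3 in⁴
Effective length L_e = K·L = 0.7 × 41.3 = 28.91 in
P_cr = π²EI / L_e² = π² × 15100×10³ × 8.496×10^-3 / 28.91² = 1.515×10^3 lb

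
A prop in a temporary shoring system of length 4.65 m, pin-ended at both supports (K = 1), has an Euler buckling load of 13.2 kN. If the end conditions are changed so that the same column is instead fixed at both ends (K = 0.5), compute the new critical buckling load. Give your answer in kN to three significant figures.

P_cr ≈ 52.8 kN

P_cr ∝ 1/K², so P_cr,new = P_cr,old × (K_old/K_new)² = 13.2 × (1/0.5)²
= 13.2 × 4.000 = 52.8 kN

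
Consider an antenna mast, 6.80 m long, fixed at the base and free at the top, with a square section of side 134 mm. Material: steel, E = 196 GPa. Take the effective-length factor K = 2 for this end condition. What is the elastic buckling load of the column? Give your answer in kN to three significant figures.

I = a⁴/12 = 134⁴/12 = 2.687×10^7 mm⁴
I = 2.687×10^7 mm⁴ = 2.687×10^-5 m⁴
Effective length L_e = K·L = 2 × 6.80 = 13.60 m
P_cr = π²EI / L_e² = π² × 196×10⁹ × 2.687×10^-5 / 13.60² = 2.810×10^5 N

P_cr ≈ 281 kN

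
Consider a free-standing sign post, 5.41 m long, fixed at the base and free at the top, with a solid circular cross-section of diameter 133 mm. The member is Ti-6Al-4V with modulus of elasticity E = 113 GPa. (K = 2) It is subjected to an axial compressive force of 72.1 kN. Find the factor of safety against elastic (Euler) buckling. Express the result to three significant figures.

I = πd⁴/64 = π×133⁴/64 = 1.536×10^7 mm⁴
I = 1.536×10^7 mm⁴ = 1.536×10^-5 m⁴
Effective length L_e = K·L = 2 × 5.41 = 10.82 m
P_cr = π²EI / L_e² = π² × 113×10⁹ × 1.536×10^-5 / 10.82² = 1.463×10^5 N
Factor of safety n = P_cr / P = 146.32 / 72.1 = 2.03

n ≈ 2.03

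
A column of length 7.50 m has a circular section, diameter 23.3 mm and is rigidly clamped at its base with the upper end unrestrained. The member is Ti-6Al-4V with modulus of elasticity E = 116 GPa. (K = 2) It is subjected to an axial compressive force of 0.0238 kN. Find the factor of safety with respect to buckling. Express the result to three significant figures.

n ≈ 3.09

I = πd⁴/64 = π×23.3⁴/64 = 1.447×10^4 mm⁴
I = 1.447×10^4 mm⁴ = 1.447×10^-8 m⁴
Effective length L_e = K·L = 2 × 7.50 = 15.00 m
P_cr = π²EI / L_e² = π² × 116×10⁹ × 1.447×10^-8 / 15.00² = 73.62 N
Factor of safety n = P_cr / P = 0.073615 / 0.0238 = 3.09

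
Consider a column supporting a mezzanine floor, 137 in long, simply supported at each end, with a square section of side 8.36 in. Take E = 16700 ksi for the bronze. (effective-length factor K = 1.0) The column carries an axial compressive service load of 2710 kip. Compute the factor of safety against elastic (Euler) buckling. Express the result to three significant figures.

I = a⁴/12 = 8.36⁴/12 = 407.0 in⁴
Effective length L_e = K·L = 1 × 137 = 137.0 in
P_cr = π²EI / L_e² = π² × 16700×10³ × 407.0 / 137.0² = 3.575×10^6 lb
Factor of safety n = P_cr / P = 3574.5 / 2710 = 1.32

n ≈ 1.32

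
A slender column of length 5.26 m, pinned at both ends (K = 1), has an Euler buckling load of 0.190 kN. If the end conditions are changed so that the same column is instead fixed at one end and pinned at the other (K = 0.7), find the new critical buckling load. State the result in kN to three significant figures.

P_cr ≈ 0.388 kN

P_cr ∝ 1/K², so P_cr,new = P_cr,old × (K_old/K_new)² = 0.190 × (1/0.7)²
= 0.190 × 2.041 = 0.388 kN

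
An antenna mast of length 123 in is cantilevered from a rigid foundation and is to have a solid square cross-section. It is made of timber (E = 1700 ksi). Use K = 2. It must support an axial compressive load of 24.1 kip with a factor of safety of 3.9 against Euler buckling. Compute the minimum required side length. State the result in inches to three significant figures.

a ≈ 7.99 in

Required P_cr = n·P = 3.9 × 24.1 = 93.99 kip
L_e = K·L = 2 × 123 = 246.0 in
Required I = P_cr·L_e²/(π²E) = 9.399×10^4 × 246.0² / (π² × 1.70×10^6) = 339.0 in⁴
Solid square: I = a⁴/12  ⇒  a = (12I)^(1/4) = (12×339.0)^(1/4) = 7.99 in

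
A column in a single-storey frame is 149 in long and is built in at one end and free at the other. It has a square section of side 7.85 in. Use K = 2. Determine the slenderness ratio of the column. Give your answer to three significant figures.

For a square r = a/√12 = 7.85/√12 = 2.266 in
L_e = K·L = 2 × 149 = 298.0 in
λ = L_e / r_min = 298.00 / 2.266 = 132

λ ≈ 132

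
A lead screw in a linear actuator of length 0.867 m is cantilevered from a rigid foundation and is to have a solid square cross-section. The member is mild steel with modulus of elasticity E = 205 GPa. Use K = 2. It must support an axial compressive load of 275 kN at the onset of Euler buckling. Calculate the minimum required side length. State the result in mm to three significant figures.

a ≈ 47.1 mm

L_e = K·L = 2 × 0.867 = 1.734 m
Required I = P_cr·L_e²/(π²E) = 2.750×10^5 × 1.734² / (π² × 2.05×10^11) = 4.087×10^-7 m⁴
I_req = 4.087×10^5 mm⁴
Solid square: I = a⁴/12  ⇒  a = (12I)^(1/4) = (12×4.087×10^5)^(1/4) = 47.1 mm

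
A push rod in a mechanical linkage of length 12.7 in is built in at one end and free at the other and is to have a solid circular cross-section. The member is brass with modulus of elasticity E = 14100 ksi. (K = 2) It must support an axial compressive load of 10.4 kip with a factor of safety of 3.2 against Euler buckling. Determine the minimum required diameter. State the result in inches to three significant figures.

Required P_cr = n·P = 3.2 × 10.4 = 33.28 kip
L_e = K·L = 2 × 12.7 = 25.40 in
Required I = P_cr·L_e²/(π²E) = 3.328×10^4 × 25.40² / (π² × 1.41×10^7) = 0.1543 in⁴
Solid circle: I = πd⁴/64  ⇒  d = (64I/π)^(1/4) = (64×0.1543/π)^(1/4) = 1.33 in

d ≈ 1.33 in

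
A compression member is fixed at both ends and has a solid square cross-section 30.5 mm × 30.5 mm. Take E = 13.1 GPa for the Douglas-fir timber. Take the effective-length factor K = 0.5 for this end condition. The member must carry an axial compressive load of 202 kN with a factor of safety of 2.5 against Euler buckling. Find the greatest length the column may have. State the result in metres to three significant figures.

I = a⁴/12 = 30.5⁴/12 = 7.211×10^4 mm⁴
I = 7.211×10^-8 m⁴
Required critical load P_cr = n·P = 2.5 × 202 = 505.0 kN = 5.050×10^5 N
From P_cr = π²EI/(K·L)²:  L = (1/K)·√(π²EI/P_cr) = (1/0.5)·√(π²×1.31×10^10×7.211×10^-8/5.050×10^5)
L = 0.272 m

L_max ≈ 0.272 m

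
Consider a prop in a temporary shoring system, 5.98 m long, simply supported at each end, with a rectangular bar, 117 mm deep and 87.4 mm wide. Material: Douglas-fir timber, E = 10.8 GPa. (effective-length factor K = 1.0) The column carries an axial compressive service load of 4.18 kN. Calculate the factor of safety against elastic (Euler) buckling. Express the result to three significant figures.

n ≈ 4.64

Buckling occurs about the weak axis: I_min = h·b³/12 with b = 87.4 mm (the shorter side).
I_min = 117×87.4³/12 = 6.509×10^6 mm⁴
I = 6.509×10^6 mm⁴ = 6.509×10^-6 m⁴
Effective length L_e = K·L = 1 × 5.98 = 5.980 m
P_cr = π²EI / L_e² = π² × 10.8×10⁹ × 6.509×10^-6 / 5.980² = 1.940×10^4 N
Factor of safety n = P_cr / P = 19.403 / 4.18 = 4.64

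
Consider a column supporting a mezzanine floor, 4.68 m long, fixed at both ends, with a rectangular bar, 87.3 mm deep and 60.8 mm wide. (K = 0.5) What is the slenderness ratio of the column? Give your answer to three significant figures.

λ ≈ 133

For a rectangle r_min = b/√12 = 60.8/√12 = 17.55 mm
L_e = K·L = 0.5 × 4.68 m = 2.340 m = 2340.0 mm
λ = L_e / r_min = 2340.0 / 17.55 = 133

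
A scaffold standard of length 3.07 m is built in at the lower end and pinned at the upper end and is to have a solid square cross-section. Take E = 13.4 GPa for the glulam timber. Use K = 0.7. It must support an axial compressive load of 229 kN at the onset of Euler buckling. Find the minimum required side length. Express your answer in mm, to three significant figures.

a ≈ 99.0 mm

L_e = K·L = 0.7 × 3.07 = 2.149 m
Required I = P_cr·L_e²/(π²E) = 2.290×10^5 × 2.149² / (π² × 1.34×10^10) = 7.997×10^-6 m⁴
I_req = 7.997×10^6 mm⁴
Solid square: I = a⁴/12  ⇒  a = (12I)^(1/4) = (12×7.997×10^6)^(1/4) = 99.0 mm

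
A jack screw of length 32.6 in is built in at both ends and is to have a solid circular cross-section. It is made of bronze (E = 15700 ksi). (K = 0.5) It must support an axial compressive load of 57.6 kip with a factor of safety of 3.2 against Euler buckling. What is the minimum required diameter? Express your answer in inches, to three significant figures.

Required P_cr = n·P = 3.2 × 57.6 = 184.3 kip
L_e = K·L = 0.5 × 32.6 = 16.30 in
Required I = P_cr·L_e²/(π²E) = 1.843×10^5 × 16.30² / (π² × 1.57×10^7) = 0.3160 in⁴
Solid circle: I = πd⁴/64  ⇒  d = (64I/π)^(1/4) = (64×0.3160/π)^(1/4) = 1.59 in

d ≈ 1.59 in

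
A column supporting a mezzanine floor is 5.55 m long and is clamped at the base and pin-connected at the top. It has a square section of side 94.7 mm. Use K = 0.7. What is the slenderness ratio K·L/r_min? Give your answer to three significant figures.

I = a⁴/12 = 94.7⁴/12 = 6.702×10^6 mm⁴
A = 8.968×10^3 mm²;  r_min = √(I/A) = √(6.702×10^6/8.968×10^3) = 27.34 mm
L_e = K·L = 0.7 × 5.55 m = 3.885 m = 3885.0 mm
λ = L_e / r_min = 3885.0 / 27.34 = 142

λ ≈ 142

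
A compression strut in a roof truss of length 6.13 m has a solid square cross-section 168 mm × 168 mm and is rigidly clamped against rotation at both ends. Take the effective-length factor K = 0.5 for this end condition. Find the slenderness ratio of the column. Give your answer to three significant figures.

λ ≈ 63.2

For a square r = a/√12 = 168/√12 = 48.50 mm
L_e = K·L = 0.5 × 6.13 m = 3.065 m = 3065.0 mm
λ = L_e / r_min = 3065.0 / 48.50 = 63.2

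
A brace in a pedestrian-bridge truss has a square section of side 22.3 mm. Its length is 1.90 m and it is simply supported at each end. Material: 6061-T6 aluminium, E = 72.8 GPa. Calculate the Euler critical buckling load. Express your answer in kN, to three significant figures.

I = a⁴/12 = 22.3⁴/12 = 2.061×10^4 mm⁴
I = 2.061×10^4 mm⁴ = 2.061×10^-8 m⁴
Effective length L_e = K·L = 1 × 1.90 = 1.900 m
P_cr = π²EI / L_e² = π² × 72.8×10⁹ × 2.061×10^-8 / 1.900² = 4.102×10^3 N

P_cr ≈ 4.10 kN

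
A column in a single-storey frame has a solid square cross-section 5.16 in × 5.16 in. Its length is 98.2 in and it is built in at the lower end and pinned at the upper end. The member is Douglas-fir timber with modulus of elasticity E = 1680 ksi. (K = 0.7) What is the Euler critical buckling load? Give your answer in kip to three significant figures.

P_cr ≈ 207 kip

I = a⁴/12 = 5.16⁴/12 = 59.08 in⁴
Effective length L_e = K·L = 0.7 × 98.2 = 68.74 in
P_cr = π²EI / L_e² = π² × 1680×10³ × 59.08 / 68.74² = 2.073×10^5 lb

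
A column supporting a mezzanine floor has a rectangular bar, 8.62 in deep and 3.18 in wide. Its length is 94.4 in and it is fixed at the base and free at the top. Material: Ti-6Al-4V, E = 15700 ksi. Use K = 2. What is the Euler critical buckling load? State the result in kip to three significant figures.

P_cr ≈ 100 kip

Buckling occurs about the weak axis: I_min = h·b³/12 with b = 3.18 in (the shorter side).
I_min = 8.62×3.18³/12 = 23.10 in⁴
Effective length L_e = K·L = 2 × 94.4 = 188.8 in
P_cr = π²EI / L_e² = π² × 15700×10³ × 23.10 / 188.8² = 1.004×10^5 lb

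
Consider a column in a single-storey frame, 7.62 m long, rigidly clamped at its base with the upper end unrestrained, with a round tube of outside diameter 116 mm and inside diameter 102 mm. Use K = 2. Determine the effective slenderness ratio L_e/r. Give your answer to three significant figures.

λ ≈ 395

d_o = 116 mm, d_i = 102 mm
I = π(d_o⁴ − d_i⁴)/64 = π(116⁴ − 102.0⁴)/64 = 3.575×10^6 mm⁴
A = 2.397×10^3 mm²;  r_min = √(I/A) = √(3.575×10^6/2.397×10^3) = 38.62 mm
L_e = K·L = 2 × 7.62 m = 15.24 m = 15240 mm
λ = L_e / r_min = 15240 / 38.62 = 395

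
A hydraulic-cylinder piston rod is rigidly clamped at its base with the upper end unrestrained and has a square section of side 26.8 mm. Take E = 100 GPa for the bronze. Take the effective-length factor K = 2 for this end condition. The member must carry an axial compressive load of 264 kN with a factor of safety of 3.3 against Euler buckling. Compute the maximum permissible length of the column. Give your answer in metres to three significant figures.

L_max ≈ 0.110 m

I = a⁴/12 = 26.8⁴/12 = 4.299×10^4 mm⁴
I = 4.299×10^-8 m⁴
Required critical load P_cr = n·P = 3.3 × 264 = 871.2 kN = 8.712×10^5 N
From P_cr = π²EI/(K·L)²:  L = (1/K)·√(π²EI/P_cr) = (1/2)·√(π²×1.00×10^11×4.299×10^-8/8.712×10^5)
L = 0.110 m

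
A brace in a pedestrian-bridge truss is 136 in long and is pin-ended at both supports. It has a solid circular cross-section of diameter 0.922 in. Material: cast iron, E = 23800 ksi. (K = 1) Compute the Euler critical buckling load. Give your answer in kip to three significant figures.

I = πd⁴/64 = π×0.922⁴/64 = 3.547×10^-2 in⁴
Effective length L_e = K·L = 1 × 136 = 136.0 in
P_cr = π²EI / L_e² = π² × 23800×10³ × 3.547×10^-2 / 136.0² = 450.5 lb

P_cr ≈ 0.450 kip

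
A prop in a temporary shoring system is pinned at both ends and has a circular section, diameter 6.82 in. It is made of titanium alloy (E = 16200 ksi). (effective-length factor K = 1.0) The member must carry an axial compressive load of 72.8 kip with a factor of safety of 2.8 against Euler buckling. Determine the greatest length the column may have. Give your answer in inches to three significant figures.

L_max ≈ 289 in

I = πd⁴/64 = π×6.82⁴/64 = 106.2 in⁴
Required critical load P_cr = n·P = 2.8 × 72.8 = 203.8 kip = 2.038×10^5 lb
From P_cr = π²EI/(K·L)²:  L = (1/K)·√(π²EI/P_cr) = (1/1)·√(π²×1.62×10^7×106.2/2.038×10^5)
L = 289 in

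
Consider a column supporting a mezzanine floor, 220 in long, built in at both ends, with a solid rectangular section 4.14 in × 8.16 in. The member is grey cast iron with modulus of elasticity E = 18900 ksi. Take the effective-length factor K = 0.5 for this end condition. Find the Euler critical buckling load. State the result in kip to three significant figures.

P_cr ≈ 744 kip

Buckling occurs about the weak axis: I_min = h·b³/12 with b = 4.14 in (the shorter side).
I_min = 8.16×4.14³/12 = 48.25 in⁴
Effective length L_e = K·L = 0.5 × 220 = 110.0 in
P_cr = π²EI / L_e² = π² × 18900×10³ × 48.25 / 110.0² = 7.439×10^5 lb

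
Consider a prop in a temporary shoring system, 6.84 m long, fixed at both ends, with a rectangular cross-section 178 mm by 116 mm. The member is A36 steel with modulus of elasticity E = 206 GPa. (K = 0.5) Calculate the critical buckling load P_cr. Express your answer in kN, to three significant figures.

P_cr ≈ 4020 kN

Buckling occurs about the weak axis: I_min = h·b³/12 with b = 116 mm (the shorter side).
I_min = 178×116³/12 = 2.315×10^7 mm⁴
I = 2.315×10^7 mm⁴ = 2.315×10^-5 m⁴
Effective length L_e = K·L = 0.5 × 6.84 = 3.420 m
P_cr = π²EI / L_e² = π² × 206×10⁹ × 2.315×10^-5 / 3.420² = 4.025×10^6 N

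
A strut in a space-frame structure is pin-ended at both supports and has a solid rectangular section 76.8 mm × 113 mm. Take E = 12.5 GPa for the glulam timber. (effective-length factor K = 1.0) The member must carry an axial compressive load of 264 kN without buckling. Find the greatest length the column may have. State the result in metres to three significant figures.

Buckling occurs about the weak axis: I_min = h·b³/12 with b = 76.8 mm (the shorter side).
I_min = 113×76.8³/12 = 4.266×10^6 mm⁴
I = 4.266×10^-6 m⁴
At the buckling limit P_cr = P = 2.640×10^5 N
From P_cr = π²EI/(K·L)²:  L = (1/K)·√(π²EI/P_cr) = (1/1)·√(π²×1.25×10^10×4.266×10^-6/2.640×10^5)
L = 1.41 m

L_max ≈ 1.41 m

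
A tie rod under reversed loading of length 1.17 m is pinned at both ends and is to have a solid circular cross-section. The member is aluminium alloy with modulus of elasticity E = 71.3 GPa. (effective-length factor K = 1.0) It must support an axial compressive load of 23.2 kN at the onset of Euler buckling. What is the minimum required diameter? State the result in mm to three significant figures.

d ≈ 31.0 mm

L_e = K·L = 1 × 1.17 = 1.170 m
Required I = P_cr·L_e²/(π²E) = 2.320×10^4 × 1.170² / (π² × 7.13×10^10) = 4.513×10^-8 m⁴
I_req = 4.513×10^4 mm⁴
Solid circle: I = πd⁴/64  ⇒  d = (64I/π)^(1/4) = (64×4.513×10^4/π)^(1/4) = 31.0 mm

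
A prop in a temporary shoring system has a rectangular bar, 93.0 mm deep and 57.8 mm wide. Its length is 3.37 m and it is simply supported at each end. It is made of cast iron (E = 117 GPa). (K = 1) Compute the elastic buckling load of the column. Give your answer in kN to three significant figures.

Buckling occurs about the weak axis: I_min = h·b³/12 with b = 57.8 mm (the shorter side).
I_min = 93.0×57.8³/12 = 1.497×10^6 mm⁴
I = 1.497×10^6 mm⁴ = 1.497×10^-6 m⁴
Effective length L_e = K·L = 1 × 3.37 = 3.370 m
P_cr = π²EI / L_e² = π² × 117×10⁹ × 1.497×10^-6 / 3.370² = 1.522×10^5 N

P_cr ≈ 152 kN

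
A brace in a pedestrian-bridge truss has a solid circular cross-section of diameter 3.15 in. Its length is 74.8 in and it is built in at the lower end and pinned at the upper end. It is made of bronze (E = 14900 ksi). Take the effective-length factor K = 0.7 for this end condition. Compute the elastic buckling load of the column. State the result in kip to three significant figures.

P_cr ≈ 259 kip

I = πd⁴/64 = π×3.15⁴/64 = 4.833 in⁴
Effective length L_e = K·L = 0.7 × 74.8 = 52.36 in
P_cr = π²EI / L_e² = π² × 14900×10³ × 4.833 / 52.36² = 2.592×10^5 lb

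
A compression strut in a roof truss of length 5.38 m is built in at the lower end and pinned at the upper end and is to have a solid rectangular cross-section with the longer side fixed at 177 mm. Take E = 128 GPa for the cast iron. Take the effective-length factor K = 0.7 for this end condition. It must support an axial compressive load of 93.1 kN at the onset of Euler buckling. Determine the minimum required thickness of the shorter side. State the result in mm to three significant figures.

L_e = K·L = 0.7 × 5.38 = 3.766 m
Required I = P_cr·L_e²/(π²E) = 9.310×10^4 × 3.766² / (π² × 1.28×10^11) = 1.045×10^-6 m⁴
I_req = 1.045×10^6 mm⁴
Rectangle, weak axis: I_min = h·b³/12 with h = 177 mm fixed  ⇒  b = (12I/h)^(1/3) = 41.4 mm

b ≈ 41.4 mm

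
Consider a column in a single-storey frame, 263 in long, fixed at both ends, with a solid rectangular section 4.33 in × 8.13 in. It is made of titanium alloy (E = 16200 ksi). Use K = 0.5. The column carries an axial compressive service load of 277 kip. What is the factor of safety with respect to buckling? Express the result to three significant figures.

n ≈ 1.84

Buckling occurs about the weak axis: I_min = h·b³/12 with b = 4.33 in (the shorter side).
I_min = 8.13×4.33³/12 = 55.00 in⁴
Effective length L_e = K·L = 0.5 × 263 = 131.5 in
P_cr = π²EI / L_e² = π² × 16200×10³ × 55.00 / 131.5² = 5.086×10^5 lb
Factor of safety n = P_cr / P = 508.55 / 277 = 1.84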